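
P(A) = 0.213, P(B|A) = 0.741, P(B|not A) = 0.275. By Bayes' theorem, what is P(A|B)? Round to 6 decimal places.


P(A|B) = P(B|A)*P(A) / P(B), P(B) = P(B|A)*P(A) + P(B|not A)*P(not A)
P(B|A)*P(A) = 0.741 * 0.213 = 0.157833
P(B|not A)*P(not A) = 0.275 * 0.787 = 0.216425
P(B) = 0.157833 + 0.216425 = 0.374258
P(A|B) = 0.157833 / 0.374258 ≈ 0.42172245

0.421722


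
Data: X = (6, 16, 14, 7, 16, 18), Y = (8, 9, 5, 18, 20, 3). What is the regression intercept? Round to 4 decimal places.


a = ybar - b*xbar, where b = sum((xi-xbar)(yi-ybar)) / sum((xi-xbar)^2)
n = 6, xbar = 77/6 ≈ 12.833333, ybar = 63/6 = 10.5
Sxy = sum((xi-xbar)(yi-ybar)) = -46.5
Sxx = sum((xi-xbar)^2) = 773/6 ≈ 128.833333
b = Sxy / Sxx = -279/773 ≈ -0.360931
a = 10.5 - (-0.360931) * 12.833333 = 11697/773 ≈ 15.131953

15.1320


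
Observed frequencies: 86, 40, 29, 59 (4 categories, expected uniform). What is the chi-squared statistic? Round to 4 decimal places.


chi2 = sum((O-E)^2/E), E = total/4
total = 214, E = 214/4 = 53.5
(86 - 53.5)^2 / 53.5 = 1056.25 / 53.5 = 4225/214 ≈ 19.742991
(40 - 53.5)^2 / 53.5 = 182.25 / 53.5 = 729/214 ≈ 3.406542
(29 - 53.5)^2 / 53.5 = 600.25 / 53.5 = 2401/214 ≈ 11.219626
(59 - 53.5)^2 / 53.5 = 30.25 / 53.5 = 121/214 ≈ 0.565421
chi2 = 3738/107 ≈ 34.934579

34.9346


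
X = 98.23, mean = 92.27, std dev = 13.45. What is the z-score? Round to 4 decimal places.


z = (X - mu) / sigma
X - mu = 98.23 - 92.27 = 5.96
z = 5.96 / 13.45 = 596/1345 ≈ 0.443123

0.4431


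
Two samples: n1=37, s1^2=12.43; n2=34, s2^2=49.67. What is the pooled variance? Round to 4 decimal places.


sp^2 = ((n1-1)*s1^2 + (n2-1)*s2^2)/(n1+n2-2)
(n1-1)*s1^2 = 36 * 12.43 = 447.48
(n2-1)*s2^2 = 33 * 49.67 = 1639.11
numerator = 447.48 + 1639.11 = 2086.59
n1+n2-2 = 69
sp^2 = 2086.59 / 69 = 69553/2300 ≈ 30.240435

30.2404


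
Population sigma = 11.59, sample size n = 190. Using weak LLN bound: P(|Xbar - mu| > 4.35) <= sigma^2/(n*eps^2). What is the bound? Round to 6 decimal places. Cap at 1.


bound = min(1, sigma^2/(n*eps^2))
sigma^2 = 11.59^2 = 134.3281
n*eps^2 = 190 * 4.35^2 = 190 * 18.9225 = 3595.275
sigma^2/(n*eps^2) = 134.3281 / 3595.275 ≈ 0.03736240

0.037362


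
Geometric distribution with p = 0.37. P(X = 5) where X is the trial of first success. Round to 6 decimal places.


P = (1-p)^(k-1) * p
(1-p)^(k-1) = 0.63^4 ≈ 0.1575296
P = 0.1575296 * 0.37 ≈ 0.05828596

0.058286


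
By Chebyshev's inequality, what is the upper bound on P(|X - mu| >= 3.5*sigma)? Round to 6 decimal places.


P <= 1/k^2
k^2 = 3.5^2 = 12.25
1/k^2 = 1 / 12.25 = 4/49 ≈ 0.08163265

0.081633


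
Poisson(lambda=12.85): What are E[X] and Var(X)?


E[X] = Var(X) = lambda = 12.85

12.85, 12.85


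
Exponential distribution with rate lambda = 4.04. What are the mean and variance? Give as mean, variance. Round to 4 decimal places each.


mean = 1/lam, var = 1/lam^2
mean = 1 / 4.04 = 25/101 ≈ 0.247525
lam^2 = 4.04^2 = 16.3216
var = 1 / 16.3216 ≈ 0.061269

0.2475, 0.0613


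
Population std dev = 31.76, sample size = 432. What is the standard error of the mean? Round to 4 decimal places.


SE = sigma / sqrt(n)
sqrt(432) ≈ 20.784610
SE = 31.76 / 20.784610 ≈ 1.528054

1.5281


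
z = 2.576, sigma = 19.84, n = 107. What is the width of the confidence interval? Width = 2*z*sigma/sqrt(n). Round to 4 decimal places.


width = 2*z*sigma/sqrt(n)
2*z*sigma = 2 * 2.576 * 19.84 = 102.21568
sqrt(107) ≈ 10.344080
width = 102.21568 / 10.344080 ≈ 9.881563

9.8816


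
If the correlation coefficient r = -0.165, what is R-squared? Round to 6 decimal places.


R^2 = r^2 = (-0.165)^2 = 0.027225

0.027225


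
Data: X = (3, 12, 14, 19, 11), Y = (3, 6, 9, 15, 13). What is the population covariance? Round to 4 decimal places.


Cov = (1/n)*sum((xi-xbar)(yi-ybar))
n = 5, xbar = 59/5 = 11.8, ybar = 46/5 = 9.2
sum((xi-xbar)(yi-ybar)) = 92.2
Cov = 92.2 / 5 = 18.44

18.4400


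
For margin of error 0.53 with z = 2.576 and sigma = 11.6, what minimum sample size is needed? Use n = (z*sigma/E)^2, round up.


z*sigma/E = 2.576 * 11.6 / 0.53 = 74704/1325 ≈ 56.380377
(z*sigma/E)^2 ≈ 3178.746951
round up: n = 3179

3179


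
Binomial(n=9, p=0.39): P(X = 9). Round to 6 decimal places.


P = C(n,k) * p^k * (1-p)^(n-k)
C(9,9) = 1
p^k = 0.39^9 ≈ 0.0002087284
(1-p)^(n-k) = 0.61^0 = 1
P = 1 * 0.0002087284 * 1 ≈ 0.000209

0.000209


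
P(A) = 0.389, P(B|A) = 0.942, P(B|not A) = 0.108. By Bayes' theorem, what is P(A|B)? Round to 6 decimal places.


P(A|B) = P(B|A)*P(A) / P(B), P(B) = P(B|A)*P(A) + P(B|not A)*P(not A)
P(B|A)*P(A) = 0.942 * 0.389 = 0.366438
P(B|not A)*P(not A) = 0.108 * 0.611 = 0.065988
P(B) = 0.366438 + 0.065988 = 0.432426
P(A|B) = 0.366438 / 0.432426 ≈ 0.84740048

0.847400


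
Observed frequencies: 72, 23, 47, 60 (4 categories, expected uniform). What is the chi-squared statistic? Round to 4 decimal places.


chi2 = sum((O-E)^2/E), E = total/4
total = 202, E = 202/4 = 50.5
(72 - 50.5)^2 / 50.5 = 462.25 / 50.5 = 1849/202 ≈ 9.153465
(23 - 50.5)^2 / 50.5 = 756.25 / 50.5 = 3025/202 ≈ 14.975248
(47 - 50.5)^2 / 50.5 = 12.25 / 50.5 = 49/202 ≈ 0.242574
(60 - 50.5)^2 / 50.5 = 90.25 / 50.5 = 361/202 ≈ 1.787129
chi2 = 2642/101 ≈ 26.158416

26.1584


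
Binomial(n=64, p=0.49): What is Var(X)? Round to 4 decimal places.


Var = n*p*(1-p) = 64 * 0.49 * 0.51 = 15.9936

15.9936


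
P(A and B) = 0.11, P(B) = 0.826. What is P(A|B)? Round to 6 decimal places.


P(A|B) = P(A and B) / P(B) = 0.11 / 0.826 = 55/413 ≈ 0.13317191

0.133172


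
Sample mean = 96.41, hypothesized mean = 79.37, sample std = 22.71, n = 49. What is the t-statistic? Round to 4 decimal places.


t = (xbar - mu0) / (s/sqrt(n))
xbar - mu0 = 96.41 - 79.37 = 17.04
sqrt(49) = 7
s/sqrt(n) = 22.71 / 7 = 2271/700 ≈ 3.24428571
t = 17.04 / 3.24428571 = 3976/757 ≈ 5.252312

5.2523


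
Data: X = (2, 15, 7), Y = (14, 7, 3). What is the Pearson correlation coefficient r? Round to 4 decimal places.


r = sum((xi-xbar)(yi-ybar)) / sqrt(sum((xi-xbar)^2) * sum((yi-ybar)^2))
n = 3, xbar = 24/3 = 8, ybar = 24/3 = 8
Sxy = sum((xi-xbar)(yi-ybar)) = -38
Sxx = sum((xi-xbar)^2) = 86
Syy = sum((yi-ybar)^2) = 62
sqrt(Sxx*Syy) ≈ 73.020545
r = Sxy / sqrt(Sxx*Syy) = -38 / 73.020545 ≈ -0.520401

-0.5204


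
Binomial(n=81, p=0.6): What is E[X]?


E[X] = n*p = 81 * 0.6 = 48.6

48.6


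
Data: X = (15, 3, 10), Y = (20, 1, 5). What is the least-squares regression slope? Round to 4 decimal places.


b = sum((xi-xbar)(yi-ybar)) / sum((xi-xbar)^2)
n = 3, xbar = 28/3 ≈ 9.333333, ybar = 26/3 ≈ 8.666667
Sxy = sum((xi-xbar)(yi-ybar)) = 331/3 ≈ 110.333333
Sxx = sum((xi-xbar)^2) = 218/3 ≈ 72.666667
b = Sxy / Sxx = 331/218 ≈ 1.518349

1.5183


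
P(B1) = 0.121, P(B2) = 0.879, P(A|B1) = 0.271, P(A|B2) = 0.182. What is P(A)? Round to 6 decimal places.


P(A) = P(A|B1)*P(B1) + P(A|B2)*P(B2)
P(A|B1)*P(B1) = 0.271 * 0.121 = 0.032791
P(A|B2)*P(B2) = 0.182 * 0.879 = 0.159978
P(A) = 0.032791 + 0.159978 = 0.192769

0.192769


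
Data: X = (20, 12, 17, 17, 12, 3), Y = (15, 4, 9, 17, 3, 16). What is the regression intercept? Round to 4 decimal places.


a = ybar - b*xbar, where b = sum((xi-xbar)(yi-ybar)) / sum((xi-xbar)^2)
n = 6, xbar = 81/6 = 13.5, ybar = 64/6 = 32/3 ≈ 10.666667
Sxy = sum((xi-xbar)(yi-ybar)) = 10
Sxx = sum((xi-xbar)^2) = 181.5
b = Sxy / Sxx = 20/363 ≈ 0.055096
a = 10.666667 - 0.055096 * 13.5 = 3602/363 ≈ 9.922865

9.9229


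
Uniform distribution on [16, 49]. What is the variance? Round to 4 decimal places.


Var = (b-a)^2 / 12
(b-a)^2 = (49 - 16)^2 = 1089
Var = 1089/12 = 90.75

90.7500


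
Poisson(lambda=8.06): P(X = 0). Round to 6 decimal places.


P = e^(-lam) * lam^k / k!
e^(-8.06) ≈ 0.0003159268
lam^k = 8.06^0 = 1
k! = 0! = 1
P = 0.0003159268 * 1 / 1 ≈ 0.000316

0.000316


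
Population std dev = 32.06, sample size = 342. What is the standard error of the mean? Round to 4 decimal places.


SE = sigma / sqrt(n)
sqrt(342) ≈ 18.493242
SE = 32.06 / 18.493242 ≈ 1.733606

1.7336


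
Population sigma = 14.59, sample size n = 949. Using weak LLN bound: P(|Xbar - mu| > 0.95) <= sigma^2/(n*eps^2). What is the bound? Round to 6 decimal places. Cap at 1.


bound = min(1, sigma^2/(n*eps^2))
sigma^2 = 14.59^2 = 212.8681
n*eps^2 = 949 * 0.95^2 = 949 * 0.9025 = 856.4725
sigma^2/(n*eps^2) = 212.8681 / 856.4725 ≈ 0.24854050

0.248540


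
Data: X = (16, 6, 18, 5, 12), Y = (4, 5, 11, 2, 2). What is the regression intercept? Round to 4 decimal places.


a = ybar - b*xbar, where b = sum((xi-xbar)(yi-ybar)) / sum((xi-xbar)^2)
n = 5, xbar = 57/5 = 11.4, ybar = 24/5 = 4.8
Sxy = sum((xi-xbar)(yi-ybar)) = 52.4
Sxx = sum((xi-xbar)^2) = 135.2
b = Sxy / Sxx = 131/338 ≈ 0.387574
a = 4.8 - 0.387574 * 11.4 = 129/338 ≈ 0.381657

0.3817


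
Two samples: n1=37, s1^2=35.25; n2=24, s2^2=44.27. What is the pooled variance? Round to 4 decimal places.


sp^2 = ((n1-1)*s1^2 + (n2-1)*s2^2)/(n1+n2-2)
(n1-1)*s1^2 = 36 * 35.25 = 1269
(n2-1)*s2^2 = 23 * 44.27 = 1018.21
numerator = 1269 + 1018.21 = 2287.21
n1+n2-2 = 59
sp^2 = 2287.21 / 59 = 228721/5900 ≈ 38.766271

38.7663


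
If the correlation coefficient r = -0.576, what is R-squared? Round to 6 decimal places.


R^2 = r^2 = (-0.576)^2 = 0.331776

0.331776


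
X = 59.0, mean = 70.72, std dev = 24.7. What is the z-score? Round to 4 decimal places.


z = (X - mu) / sigma
X - mu = 59.0 - 70.72 = -11.72
z = -11.72 / 24.7 = -586/1235 ≈ -0.474494

-0.4745


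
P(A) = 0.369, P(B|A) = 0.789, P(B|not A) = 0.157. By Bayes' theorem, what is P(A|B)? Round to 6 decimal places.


P(A|B) = P(B|A)*P(A) / P(B), P(B) = P(B|A)*P(A) + P(B|not A)*P(not A)
P(B|A)*P(A) = 0.789 * 0.369 = 0.291141
P(B|not A)*P(not A) = 0.157 * 0.631 = 0.099067
P(B) = 0.291141 + 0.099067 = 0.390208
P(A|B) = 0.291141 / 0.390208 ≈ 0.74611746

0.746117


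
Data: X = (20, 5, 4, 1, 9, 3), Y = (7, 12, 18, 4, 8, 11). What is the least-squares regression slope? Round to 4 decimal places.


b = sum((xi-xbar)(yi-ybar)) / sum((xi-xbar)^2)
n = 6, xbar = 42/6 = 7, ybar = 60/6 = 10
Sxy = sum((xi-xbar)(yi-ybar)) = -39
Sxx = sum((xi-xbar)^2) = 238
b = Sxy / Sxx = -39/238 ≈ -0.163866

-0.1639


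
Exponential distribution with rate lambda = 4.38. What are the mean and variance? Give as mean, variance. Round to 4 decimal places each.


mean = 1/lam, var = 1/lam^2
mean = 1 / 4.38 = 50/219 ≈ 0.228311
lam^2 = 4.38^2 = 19.1844
var = 1 / 19.1844 ≈ 0.052126

0.2283, 0.0521


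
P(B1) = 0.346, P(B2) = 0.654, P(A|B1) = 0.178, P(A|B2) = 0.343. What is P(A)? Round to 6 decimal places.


P(A) = P(A|B1)*P(B1) + P(A|B2)*P(B2)
P(A|B1)*P(B1) = 0.178 * 0.346 = 0.061588
P(A|B2)*P(B2) = 0.343 * 0.654 = 0.224322
P(A) = 0.061588 + 0.224322 = 0.28591

0.285910


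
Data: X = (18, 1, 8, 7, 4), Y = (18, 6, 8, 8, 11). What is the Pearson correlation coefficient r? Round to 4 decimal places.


r = sum((xi-xbar)(yi-ybar)) / sqrt(sum((xi-xbar)^2) * sum((yi-ybar)^2))
n = 5, xbar = 38/5 = 7.6, ybar = 51/5 = 10.2
Sxy = sum((xi-xbar)(yi-ybar)) = 106.4
Sxx = sum((xi-xbar)^2) = 165.2
Syy = sum((yi-ybar)^2) = 88.8
sqrt(Sxx*Syy) ≈ 121.118785
r = Sxy / sqrt(Sxx*Syy) = 106.4 / 121.118785 ≈ 0.878476

0.8785


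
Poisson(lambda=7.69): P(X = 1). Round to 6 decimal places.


P = e^(-lam) * lam^k / k!
e^(-7.69) ≈ 0.0004573782
lam^k = 7.69^1 = 7.69
k! = 1! = 1
P = 0.0004573782 * 7.69 / 1 ≈ 0.003517

0.003517


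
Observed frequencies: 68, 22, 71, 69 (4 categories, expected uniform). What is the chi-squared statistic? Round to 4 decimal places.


chi2 = sum((O-E)^2/E), E = total/4
total = 230, E = 230/4 = 57.5
(68 - 57.5)^2 / 57.5 = 110.25 / 57.5 = 441/230 ≈ 1.917391
(22 - 57.5)^2 / 57.5 = 1260.25 / 57.5 = 5041/230 ≈ 21.917391
(71 - 57.5)^2 / 57.5 = 182.25 / 57.5 = 729/230 ≈ 3.169565
(69 - 57.5)^2 / 57.5 = 132.25 / 57.5 = 2.3
chi2 = 674/23 ≈ 29.304348

29.3043


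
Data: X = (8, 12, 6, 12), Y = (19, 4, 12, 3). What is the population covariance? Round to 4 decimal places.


Cov = (1/n)*sum((xi-xbar)(yi-ybar))
n = 4, xbar = 38/4 = 9.5, ybar = 38/4 = 9.5
sum((xi-xbar)(yi-ybar)) = -53
Cov = -53 / 4 = -13.25

-13.2500


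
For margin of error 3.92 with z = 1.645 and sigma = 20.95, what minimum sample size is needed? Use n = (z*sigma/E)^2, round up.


z*sigma/E = 1.645 * 20.95 / 3.92 = 19693/2240 ≈ 8.791518
(z*sigma/E)^2 ≈ 77.290786
round up: n = 78

78


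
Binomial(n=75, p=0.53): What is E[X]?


E[X] = n*p = 75 * 0.53 = 39.75

39.75


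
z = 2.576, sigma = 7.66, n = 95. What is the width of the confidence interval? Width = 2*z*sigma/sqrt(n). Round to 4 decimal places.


width = 2*z*sigma/sqrt(n)
2*z*sigma = 2 * 2.576 * 7.66 = 39.46432
sqrt(95) ≈ 9.746794
width = 39.46432 / 9.746794 ≈ 4.048954

4.0490


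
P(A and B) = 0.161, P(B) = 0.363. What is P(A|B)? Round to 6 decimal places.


P(A|B) = P(A and B) / P(B) = 0.161 / 0.363 = 161/363 ≈ 0.44352617

0.443526


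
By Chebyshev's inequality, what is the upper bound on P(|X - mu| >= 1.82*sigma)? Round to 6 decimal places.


P <= 1/k^2
k^2 = 1.82^2 = 3.3124
1/k^2 = 1 / 3.3124 = 2500/8281 ≈ 0.30189591

0.301896


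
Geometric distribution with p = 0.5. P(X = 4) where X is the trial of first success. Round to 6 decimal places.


P = (1-p)^(k-1) * p
(1-p)^(k-1) = 0.5^3 = 0.125
P = 0.125 * 0.5 = 0.0625

0.062500


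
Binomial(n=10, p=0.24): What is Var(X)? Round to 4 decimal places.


Var = n*p*(1-p) = 10 * 0.24 * 0.76 = 1.824

1.8240


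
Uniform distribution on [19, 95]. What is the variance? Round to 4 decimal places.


Var = (b-a)^2 / 12
(b-a)^2 = (95 - 19)^2 = 5776
Var = 5776/12 ≈ 481.333333

481.3333


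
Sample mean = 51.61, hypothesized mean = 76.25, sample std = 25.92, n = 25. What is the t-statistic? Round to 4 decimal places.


t = (xbar - mu0) / (s/sqrt(n))
xbar - mu0 = 51.61 - 76.25 = -24.64
sqrt(25) = 5
s/sqrt(n) = 25.92 / 5 = 5.184
t = -24.64 / 5.184 = -385/81 ≈ -4.753086

-4.7531


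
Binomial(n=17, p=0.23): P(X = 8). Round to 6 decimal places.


P = C(n,k) * p^k * (1-p)^(n-k)
C(17,8) = 24310
p^k = 0.23^8 ≈ 0.000007831099
(1-p)^(n-k) = 0.77^9 ≈ 0.09515169
P = 24310 * 0.000007831099 * 0.09515169 ≈ 0.018114

0.018114


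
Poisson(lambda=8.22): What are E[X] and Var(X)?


E[X] = Var(X) = lambda = 8.22

8.22, 8.22


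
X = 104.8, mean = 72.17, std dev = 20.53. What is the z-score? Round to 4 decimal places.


z = (X - mu) / sigma
X - mu = 104.8 - 72.17 = 32.63
z = 32.63 / 20.53 = 3263/2053 ≈ 1.589381

1.5894


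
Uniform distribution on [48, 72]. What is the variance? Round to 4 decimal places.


Var = (b-a)^2 / 12
(b-a)^2 = (72 - 48)^2 = 576
Var = 576/12 = 48

48.0000


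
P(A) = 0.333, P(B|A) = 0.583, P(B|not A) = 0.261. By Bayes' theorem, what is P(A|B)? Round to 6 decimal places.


P(A|B) = P(B|A)*P(A) / P(B), P(B) = P(B|A)*P(A) + P(B|not A)*P(not A)
P(B|A)*P(A) = 0.583 * 0.333 = 0.194139
P(B|not A)*P(not A) = 0.261 * 0.667 = 0.174087
P(B) = 0.194139 + 0.174087 = 0.368226
P(A|B) = 0.194139 / 0.368226 ≈ 0.52722784

0.527228


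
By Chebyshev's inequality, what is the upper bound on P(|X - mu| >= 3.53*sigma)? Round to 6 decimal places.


P <= 1/k^2
k^2 = 3.53^2 = 12.4609
1/k^2 = 1 / 12.4609 ≈ 0.08025103

0.080251


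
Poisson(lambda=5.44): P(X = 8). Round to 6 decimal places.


P = e^(-lam) * lam^k / k!
e^(-5.44) ≈ 0.004339483
lam^k = 5.44^8 ≈ 766992.641892
k! = 8! = 40320
P = 0.004339483 * 766992.641892 / 40320 ≈ 0.082548

0.082548


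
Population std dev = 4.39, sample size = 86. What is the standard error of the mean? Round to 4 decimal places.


SE = sigma / sqrt(n)
sqrt(86) ≈ 9.273618
SE = 4.39 / 9.273618 ≈ 0.473386

0.4734


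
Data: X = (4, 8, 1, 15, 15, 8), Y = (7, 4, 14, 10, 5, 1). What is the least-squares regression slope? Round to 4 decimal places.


b = sum((xi-xbar)(yi-ybar)) / sum((xi-xbar)^2)
n = 6, xbar = 51/6 = 8.5, ybar = 41/6 ≈ 6.833333
Sxy = sum((xi-xbar)(yi-ybar)) = -41.5
Sxx = sum((xi-xbar)^2) = 161.5
b = Sxy / Sxx = -83/323 ≈ -0.256966

-0.2570


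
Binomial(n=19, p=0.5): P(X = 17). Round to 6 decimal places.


P = C(n,k) * p^k * (1-p)^(n-k)
C(19,17) = 171
p^k = 0.5^17 ≈ 0.000007629395
(1-p)^(n-k) = 0.5^2 = 0.25
P = 171 * 0.000007629395 * 0.25 ≈ 0.000326

0.000326


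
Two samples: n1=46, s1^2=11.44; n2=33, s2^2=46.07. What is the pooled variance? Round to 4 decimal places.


sp^2 = ((n1-1)*s1^2 + (n2-1)*s2^2)/(n1+n2-2)
(n1-1)*s1^2 = 45 * 11.44 = 514.8
(n2-1)*s2^2 = 32 * 46.07 = 1474.24
numerator = 514.8 + 1474.24 = 1989.04
n1+n2-2 = 77
sp^2 = 1989.04 / 77 = 49726/1925 ≈ 25.831688

25.8317


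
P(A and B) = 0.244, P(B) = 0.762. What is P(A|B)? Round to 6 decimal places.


P(A|B) = P(A and B) / P(B) = 0.244 / 0.762 = 122/381 ≈ 0.32020997

0.320210


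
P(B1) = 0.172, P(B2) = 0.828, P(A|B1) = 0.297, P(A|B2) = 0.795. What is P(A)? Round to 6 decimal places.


P(A) = P(A|B1)*P(B1) + P(A|B2)*P(B2)
P(A|B1)*P(B1) = 0.297 * 0.172 = 0.051084
P(A|B2)*P(B2) = 0.795 * 0.828 = 0.65826
P(A) = 0.051084 + 0.65826 = 0.709344

0.709344


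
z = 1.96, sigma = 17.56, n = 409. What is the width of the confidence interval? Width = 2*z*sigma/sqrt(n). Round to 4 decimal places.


width = 2*z*sigma/sqrt(n)
2*z*sigma = 2 * 1.96 * 17.56 = 68.8352
sqrt(409) ≈ 20.223748
width = 68.8352 / 20.223748 ≈ 3.403682

3.4037


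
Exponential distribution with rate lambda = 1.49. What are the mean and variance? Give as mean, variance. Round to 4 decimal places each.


mean = 1/lam, var = 1/lam^2
mean = 1 / 1.49 = 100/149 ≈ 0.671141
lam^2 = 1.49^2 = 2.2201
var = 1 / 2.2201 ≈ 0.450430

0.6711, 0.4504


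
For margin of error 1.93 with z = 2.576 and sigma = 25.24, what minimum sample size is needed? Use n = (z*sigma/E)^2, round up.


z*sigma/E = 2.576 * 25.24 / 1.93 ≈ 33.688207
(z*sigma/E)^2 ≈ 1134.895308
round up: n = 1135

1135


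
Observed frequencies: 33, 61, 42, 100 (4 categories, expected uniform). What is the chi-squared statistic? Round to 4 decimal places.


chi2 = sum((O-E)^2/E), E = total/4
total = 236, E = 236/4 = 59
(33 - 59)^2 / 59 = 676 / 59 = 676/59 ≈ 11.457627
(61 - 59)^2 / 59 = 4 / 59 = 4/59 ≈ 0.067797
(42 - 59)^2 / 59 = 289 / 59 = 289/59 ≈ 4.898305
(100 - 59)^2 / 59 = 1681 / 59 = 1681/59 ≈ 28.491525
chi2 = 2650/59 ≈ 44.915254

44.9153


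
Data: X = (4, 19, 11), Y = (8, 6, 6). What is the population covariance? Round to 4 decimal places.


Cov = (1/n)*sum((xi-xbar)(yi-ybar))
n = 3, xbar = 34/3 ≈ 11.333333, ybar = 20/3 ≈ 6.666667
sum((xi-xbar)(yi-ybar)) = -44/3 ≈ -14.666667
Cov = -14.666667 / 3 = -44/9 ≈ -4.888889

-4.8889


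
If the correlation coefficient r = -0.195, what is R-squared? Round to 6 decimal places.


R^2 = r^2 = (-0.195)^2 = 0.038025

0.038025


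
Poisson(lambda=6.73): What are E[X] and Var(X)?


E[X] = Var(X) = lambda = 6.73

6.73, 6.73


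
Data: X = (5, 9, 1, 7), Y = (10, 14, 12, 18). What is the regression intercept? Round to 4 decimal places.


a = ybar - b*xbar, where b = sum((xi-xbar)(yi-ybar)) / sum((xi-xbar)^2)
n = 4, xbar = 22/4 = 5.5, ybar = 54/4 = 13.5
Sxy = sum((xi-xbar)(yi-ybar)) = 17
Sxx = sum((xi-xbar)^2) = 35
b = Sxy / Sxx = 17/35 ≈ 0.485714
a = 13.5 - 0.485714 * 5.5 = 379/35 ≈ 10.828571

10.8286


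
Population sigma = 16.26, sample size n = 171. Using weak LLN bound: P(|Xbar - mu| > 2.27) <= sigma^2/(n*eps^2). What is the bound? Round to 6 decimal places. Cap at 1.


bound = min(1, sigma^2/(n*eps^2))
sigma^2 = 16.26^2 = 264.3876
n*eps^2 = 171 * 2.27^2 = 171 * 5.1529 = 881.1459
sigma^2/(n*eps^2) = 264.3876 / 881.1459 ≈ 0.30004974

0.300050


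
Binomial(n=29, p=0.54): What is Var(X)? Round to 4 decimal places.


Var = n*p*(1-p) = 29 * 0.54 * 0.46 = 7.2036

7.2036


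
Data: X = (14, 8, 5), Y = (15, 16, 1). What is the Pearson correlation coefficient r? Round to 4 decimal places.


r = sum((xi-xbar)(yi-ybar)) / sqrt(sum((xi-xbar)^2) * sum((yi-ybar)^2))
n = 3, xbar = 27/3 = 9, ybar = 32/3 ≈ 10.666667
Sxy = sum((xi-xbar)(yi-ybar)) = 55
Sxx = sum((xi-xbar)^2) = 42
Syy = sum((yi-ybar)^2) = 422/3 ≈ 140.666667
sqrt(Sxx*Syy) ≈ 76.863515
r = Sxy / sqrt(Sxx*Syy) = 55 / 76.863515 ≈ 0.715554

0.7156


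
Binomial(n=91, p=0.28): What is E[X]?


E[X] = n*p = 91 * 0.28 = 25.48

25.48


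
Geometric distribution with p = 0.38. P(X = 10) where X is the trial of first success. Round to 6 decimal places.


P = (1-p)^(k-1) * p
(1-p)^(k-1) = 0.62^9 ≈ 0.01353709
P = 0.01353709 * 0.38 ≈ 0.005144093

0.005144


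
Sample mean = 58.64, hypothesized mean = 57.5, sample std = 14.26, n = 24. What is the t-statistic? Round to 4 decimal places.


t = (xbar - mu0) / (s/sqrt(n))
xbar - mu0 = 58.64 - 57.5 = 1.14
sqrt(24) ≈ 4.89897949
s/sqrt(n) = 14.26 / 4.89897949 ≈ 2.91081031
t = 1.14 / 2.91081031 ≈ 0.391644

0.3916


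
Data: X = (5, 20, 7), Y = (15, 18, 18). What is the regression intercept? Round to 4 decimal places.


a = ybar - b*xbar, where b = sum((xi-xbar)(yi-ybar)) / sum((xi-xbar)^2)
n = 3, xbar = 32/3 ≈ 10.666667, ybar = 51/3 = 17
Sxy = sum((xi-xbar)(yi-ybar)) = 17
Sxx = sum((xi-xbar)^2) = 398/3 ≈ 132.666667
b = Sxy / Sxx = 51/398 ≈ 0.128141
a = 17 - 0.128141 * 10.666667 = 3111/199 ≈ 15.633166

15.6332


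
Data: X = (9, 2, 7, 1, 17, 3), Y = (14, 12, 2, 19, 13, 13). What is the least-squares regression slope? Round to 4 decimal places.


b = sum((xi-xbar)(yi-ybar)) / sum((xi-xbar)^2)
n = 6, xbar = 39/6 = 6.5, ybar = 73/6 ≈ 12.166667
Sxy = sum((xi-xbar)(yi-ybar)) = -31.5
Sxx = sum((xi-xbar)^2) = 179.5
b = Sxy / Sxx = -63/359 ≈ -0.175487

-0.1755


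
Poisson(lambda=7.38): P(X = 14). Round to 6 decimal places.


P = e^(-lam) * lam^k / k!
e^(-7.38) ≈ 0.0006236009
lam^k = 7.38^14 ≈ 1421638137471.214928
k! = 14! = 87178291200
P = 0.0006236009 * 1421638137471.214928 / 87178291200 ≈ 0.010169

0.010169


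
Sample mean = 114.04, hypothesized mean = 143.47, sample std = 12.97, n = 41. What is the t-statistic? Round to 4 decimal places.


t = (xbar - mu0) / (s/sqrt(n))
xbar - mu0 = 114.04 - 143.47 = -29.43
sqrt(41) ≈ 6.40312424
s/sqrt(n) = 12.97 / 6.40312424 ≈ 2.02557369
t = -29.43 / 2.02557369 ≈ -14.529217

-14.5292


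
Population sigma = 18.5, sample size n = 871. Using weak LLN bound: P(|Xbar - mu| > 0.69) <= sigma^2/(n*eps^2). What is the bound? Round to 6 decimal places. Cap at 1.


bound = min(1, sigma^2/(n*eps^2))
sigma^2 = 18.5^2 = 342.25
n*eps^2 = 871 * 0.69^2 = 871 * 0.4761 = 414.6831
sigma^2/(n*eps^2) = 342.25 / 414.6831 ≈ 0.82532903

0.825329


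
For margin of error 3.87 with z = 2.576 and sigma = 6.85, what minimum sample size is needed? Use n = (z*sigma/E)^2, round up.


z*sigma/E = 2.576 * 6.85 / 3.87 = 44114/9675 ≈ 4.559587
(z*sigma/E)^2 ≈ 20.789830
round up: n = 21

21


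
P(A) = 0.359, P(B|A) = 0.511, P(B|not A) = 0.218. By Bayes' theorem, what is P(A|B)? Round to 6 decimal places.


P(A|B) = P(B|A)*P(A) / P(B), P(B) = P(B|A)*P(A) + P(B|not A)*P(not A)
P(B|A)*P(A) = 0.511 * 0.359 = 0.183449
P(B|not A)*P(not A) = 0.218 * 0.641 = 0.139738
P(B) = 0.183449 + 0.139738 = 0.323187
P(A|B) = 0.183449 / 0.323187 ≈ 0.56762494

0.567625


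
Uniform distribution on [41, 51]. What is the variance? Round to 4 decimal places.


Var = (b-a)^2 / 12
(b-a)^2 = (51 - 41)^2 = 100
Var = 100/12 ≈ 8.333333

8.3333


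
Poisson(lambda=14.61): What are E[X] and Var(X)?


E[X] = Var(X) = lambda = 14.61

14.61, 14.61


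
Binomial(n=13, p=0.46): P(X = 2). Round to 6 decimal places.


P = C(n,k) * p^k * (1-p)^(n-k)
C(13,2) = 78
p^k = 0.46^2 = 0.2116
(1-p)^(n-k) = 0.54^11 ≈ 0.001138496
P = 78 * 0.2116 * 0.001138496 ≈ 0.018791

0.018791


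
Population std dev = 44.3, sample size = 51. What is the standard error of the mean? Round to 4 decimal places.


SE = sigma / sqrt(n)
sqrt(51) ≈ 7.141428
SE = 44.3 / 7.141428 ≈ 6.203241

6.2032


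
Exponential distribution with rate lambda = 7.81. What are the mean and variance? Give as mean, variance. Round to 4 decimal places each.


mean = 1/lam, var = 1/lam^2
mean = 1 / 7.81 = 100/781 ≈ 0.128041
lam^2 = 7.81^2 = 60.9961
var = 1 / 60.9961 ≈ 0.016394

0.1280, 0.0164


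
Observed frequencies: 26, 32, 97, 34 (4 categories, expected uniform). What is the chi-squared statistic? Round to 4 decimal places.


chi2 = sum((O-E)^2/E), E = total/4
total = 189, E = 189/4 = 47.25
(26 - 47.25)^2 / 47.25 = 451.5625 / 47.25 = 7225/756 ≈ 9.556878
(32 - 47.25)^2 / 47.25 = 232.5625 / 47.25 = 3721/756 ≈ 4.921958
(97 - 47.25)^2 / 47.25 = 2475.0625 / 47.25 = 39601/756 ≈ 52.382275
(34 - 47.25)^2 / 47.25 = 175.5625 / 47.25 = 2809/756 ≈ 3.715608
chi2 = 13339/189 ≈ 70.576720

70.5767


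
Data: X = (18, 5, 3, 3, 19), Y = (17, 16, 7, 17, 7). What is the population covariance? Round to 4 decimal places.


Cov = (1/n)*sum((xi-xbar)(yi-ybar))
n = 5, xbar = 48/5 = 9.6, ybar = 64/5 = 12.8
sum((xi-xbar)(yi-ybar)) = -23.4
Cov = -23.4 / 5 = -4.68

-4.6800


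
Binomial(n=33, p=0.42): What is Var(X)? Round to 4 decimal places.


Var = n*p*(1-p) = 33 * 0.42 * 0.58 = 8.0388

8.0388


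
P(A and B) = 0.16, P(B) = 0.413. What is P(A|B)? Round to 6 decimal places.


P(A|B) = P(A and B) / P(B) = 0.16 / 0.413 = 160/413 ≈ 0.38740920

0.387409


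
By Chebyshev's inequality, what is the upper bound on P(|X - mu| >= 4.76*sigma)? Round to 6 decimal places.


P <= 1/k^2
k^2 = 4.76^2 = 22.6576
1/k^2 = 1 / 22.6576 ≈ 0.04413530

0.044135


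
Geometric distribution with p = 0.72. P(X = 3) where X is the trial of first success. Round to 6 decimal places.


P = (1-p)^(k-1) * p
(1-p)^(k-1) = 0.28^2 = 0.0784
P = 0.0784 * 0.72 = 0.056448

0.056448


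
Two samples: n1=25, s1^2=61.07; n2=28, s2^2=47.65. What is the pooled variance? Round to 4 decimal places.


sp^2 = ((n1-1)*s1^2 + (n2-1)*s2^2)/(n1+n2-2)
(n1-1)*s1^2 = 24 * 61.07 = 1465.68
(n2-1)*s2^2 = 27 * 47.65 = 1286.55
numerator = 1465.68 + 1286.55 = 2752.23
n1+n2-2 = 51
sp^2 = 2752.23 / 51 = 91741/1700 ≈ 53.965294

53.9653


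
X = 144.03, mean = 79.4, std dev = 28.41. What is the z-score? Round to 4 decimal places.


z = (X - mu) / sigma
X - mu = 144.03 - 79.4 = 64.63
z = 64.63 / 28.41 = 6463/2841 ≈ 2.274903

2.2749


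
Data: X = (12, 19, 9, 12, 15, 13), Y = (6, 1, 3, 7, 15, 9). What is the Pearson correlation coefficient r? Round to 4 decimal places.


r = sum((xi-xbar)(yi-ybar)) / sqrt(sum((xi-xbar)^2) * sum((yi-ybar)^2))
n = 6, xbar = 80/6 = 40/3 ≈ 13.333333, ybar = 41/6 ≈ 6.833333
Sxy = sum((xi-xbar)(yi-ybar)) = -8/3 ≈ -2.666667
Sxx = sum((xi-xbar)^2) = 172/3 ≈ 57.333333
Syy = sum((yi-ybar)^2) = 725/6 ≈ 120.833333
sqrt(Sxx*Syy) ≈ 83.233273
r = Sxy / sqrt(Sxx*Syy) = -2.666667 / 83.233273 ≈ -0.032038

-0.0320


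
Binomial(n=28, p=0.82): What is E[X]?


E[X] = n*p = 28 * 0.82 = 22.96

22.96


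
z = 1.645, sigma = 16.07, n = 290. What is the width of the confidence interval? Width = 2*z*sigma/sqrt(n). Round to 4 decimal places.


width = 2*z*sigma/sqrt(n)
2*z*sigma = 2 * 1.645 * 16.07 = 52.8703
sqrt(290) ≈ 17.029386
width = 52.8703 / 17.029386 ≈ 3.104651

3.1047


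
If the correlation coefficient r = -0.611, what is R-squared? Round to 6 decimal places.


R^2 = r^2 = (-0.611)^2 = 0.373321

0.373321


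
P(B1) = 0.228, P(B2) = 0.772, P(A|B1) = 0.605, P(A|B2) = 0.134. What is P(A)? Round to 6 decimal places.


P(A) = P(A|B1)*P(B1) + P(A|B2)*P(B2)
P(A|B1)*P(B1) = 0.605 * 0.228 = 0.13794
P(A|B2)*P(B2) = 0.134 * 0.772 = 0.103448
P(A) = 0.13794 + 0.103448 = 0.241388

0.241388


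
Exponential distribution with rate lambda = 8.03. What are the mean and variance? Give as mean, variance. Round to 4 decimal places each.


mean = 1/lam, var = 1/lam^2
mean = 1 / 8.03 = 100/803 ≈ 0.124533
lam^2 = 8.03^2 = 64.4809
var = 1 / 64.4809 ≈ 0.015508

0.1245, 0.0155


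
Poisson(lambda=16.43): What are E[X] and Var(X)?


E[X] = Var(X) = lambda = 16.43

16.43, 16.43


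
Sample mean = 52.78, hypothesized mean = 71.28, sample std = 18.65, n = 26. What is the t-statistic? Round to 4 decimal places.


t = (xbar - mu0) / (s/sqrt(n))
xbar - mu0 = 52.78 - 71.28 = -18.5
sqrt(26) ≈ 5.09901951
s/sqrt(n) = 18.65 / 5.09901951 ≈ 3.65756592
t = -18.5 / 3.65756592 ≈ -5.058009

-5.0580


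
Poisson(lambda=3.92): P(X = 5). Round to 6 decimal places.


P = e^(-lam) * lam^k / k!
e^(-3.92) ≈ 0.01984109
lam^k = 3.92^5 ≈ 925.614896
k! = 5! = 120
P = 0.01984109 * 925.614896 / 120 ≈ 0.153043

0.153043


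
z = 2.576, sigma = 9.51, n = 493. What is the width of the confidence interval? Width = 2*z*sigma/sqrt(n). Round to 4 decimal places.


width = 2*z*sigma/sqrt(n)
2*z*sigma = 2 * 2.576 * 9.51 = 48.99552
sqrt(493) ≈ 22.203603
width = 48.99552 / 22.203603 ≈ 2.206647

2.2066


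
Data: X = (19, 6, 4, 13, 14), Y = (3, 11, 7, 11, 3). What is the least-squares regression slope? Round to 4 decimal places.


b = sum((xi-xbar)(yi-ybar)) / sum((xi-xbar)^2)
n = 5, xbar = 56/5 = 11.2, ybar = 35/5 = 7
Sxy = sum((xi-xbar)(yi-ybar)) = -56
Sxx = sum((xi-xbar)^2) = 150.8
b = Sxy / Sxx = -140/377 ≈ -0.371353

-0.3714


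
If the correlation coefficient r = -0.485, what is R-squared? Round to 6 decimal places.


R^2 = r^2 = (-0.485)^2 = 0.235225

0.235225


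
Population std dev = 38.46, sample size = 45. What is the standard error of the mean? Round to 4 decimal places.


SE = sigma / sqrt(n)
sqrt(45) ≈ 6.708204
SE = 38.46 / 6.708204 ≈ 5.733278

5.7333


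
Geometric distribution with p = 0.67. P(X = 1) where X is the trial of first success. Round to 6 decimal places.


P = (1-p)^(k-1) * p
(1-p)^(k-1) = 0.33^0 = 1
P = 1 * 0.67 = 0.67

0.670000


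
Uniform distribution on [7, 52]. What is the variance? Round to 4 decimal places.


Var = (b-a)^2 / 12
(b-a)^2 = (52 - 7)^2 = 2025
Var = 2025/12 = 168.75

168.7500


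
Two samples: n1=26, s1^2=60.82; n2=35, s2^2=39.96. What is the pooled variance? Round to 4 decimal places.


sp^2 = ((n1-1)*s1^2 + (n2-1)*s2^2)/(n1+n2-2)
(n1-1)*s1^2 = 25 * 60.82 = 1520.5
(n2-1)*s2^2 = 34 * 39.96 = 1358.64
numerator = 1520.5 + 1358.64 = 2879.14
n1+n2-2 = 59
sp^2 = 2879.14 / 59 = 143957/2950 ≈ 48.798983

48.7990


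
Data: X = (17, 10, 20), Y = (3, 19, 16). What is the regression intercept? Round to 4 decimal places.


a = ybar - b*xbar, where b = sum((xi-xbar)(yi-ybar)) / sum((xi-xbar)^2)
n = 3, xbar = 47/3 ≈ 15.666667, ybar = 38/3 ≈ 12.666667
Sxy = sum((xi-xbar)(yi-ybar)) = -103/3 ≈ -34.333333
Sxx = sum((xi-xbar)^2) = 158/3 ≈ 52.666667
b = Sxy / Sxx = -103/158 ≈ -0.651899
a = 12.666667 - (-0.651899) * 15.666667 = 3615/158 ≈ 22.879747

22.8797


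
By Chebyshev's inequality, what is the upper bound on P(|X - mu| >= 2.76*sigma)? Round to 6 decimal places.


P <= 1/k^2
k^2 = 2.76^2 = 7.6176
1/k^2 = 1 / 7.6176 = 625/4761 ≈ 0.13127494

0.131275


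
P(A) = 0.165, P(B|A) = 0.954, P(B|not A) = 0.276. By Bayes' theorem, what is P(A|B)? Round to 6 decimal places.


P(A|B) = P(B|A)*P(A) / P(B), P(B) = P(B|A)*P(A) + P(B|not A)*P(not A)
P(B|A)*P(A) = 0.954 * 0.165 = 0.15741
P(B|not A)*P(not A) = 0.276 * 0.835 = 0.23046
P(B) = 0.15741 + 0.23046 = 0.38787
P(A|B) = 0.15741 / 0.38787 ≈ 0.40583185

0.405832


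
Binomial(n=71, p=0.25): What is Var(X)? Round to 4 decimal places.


Var = n*p*(1-p) = 71 * 0.25 * 0.75 = 13.3125

13.3125


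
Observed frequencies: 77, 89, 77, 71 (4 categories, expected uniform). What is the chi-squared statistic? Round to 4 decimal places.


chi2 = sum((O-E)^2/E), E = total/4
total = 314, E = 314/4 = 78.5
(77 - 78.5)^2 / 78.5 = 2.25 / 78.5 = 9/314 ≈ 0.028662
(89 - 78.5)^2 / 78.5 = 110.25 / 78.5 = 441/314 ≈ 1.404459
(77 - 78.5)^2 / 78.5 = 2.25 / 78.5 = 9/314 ≈ 0.028662
(71 - 78.5)^2 / 78.5 = 56.25 / 78.5 = 225/314 ≈ 0.716561
chi2 = 342/157 ≈ 2.178344

2.1783


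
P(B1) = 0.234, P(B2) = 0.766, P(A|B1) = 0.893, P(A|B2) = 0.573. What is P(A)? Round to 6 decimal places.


P(A) = P(A|B1)*P(B1) + P(A|B2)*P(B2)
P(A|B1)*P(B1) = 0.893 * 0.234 = 0.208962
P(A|B2)*P(B2) = 0.573 * 0.766 = 0.438918
P(A) = 0.208962 + 0.438918 = 0.64788

0.647880


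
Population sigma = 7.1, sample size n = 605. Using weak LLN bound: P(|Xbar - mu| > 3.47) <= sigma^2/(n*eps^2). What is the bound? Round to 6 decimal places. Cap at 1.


bound = min(1, sigma^2/(n*eps^2))
sigma^2 = 7.1^2 = 50.41
n*eps^2 = 605 * 3.47^2 = 605 * 12.0409 = 7284.7445
sigma^2/(n*eps^2) = 50.41 / 7284.7445 ≈ 0.00691994

0.006920


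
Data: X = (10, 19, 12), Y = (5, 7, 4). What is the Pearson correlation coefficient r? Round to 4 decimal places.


r = sum((xi-xbar)(yi-ybar)) / sqrt(sum((xi-xbar)^2) * sum((yi-ybar)^2))
n = 3, xbar = 41/3 ≈ 13.666667, ybar = 16/3 ≈ 5.333333
Sxy = sum((xi-xbar)(yi-ybar)) = 37/3 ≈ 12.333333
Sxx = sum((xi-xbar)^2) = 134/3 ≈ 44.666667
Syy = sum((yi-ybar)^2) = 14/3 ≈ 4.666667
sqrt(Sxx*Syy) ≈ 14.437605
r = Sxy / sqrt(Sxx*Syy) = 12.333333 / 14.437605 ≈ 0.854251

0.8543


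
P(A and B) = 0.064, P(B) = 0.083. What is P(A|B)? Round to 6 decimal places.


P(A|B) = P(A and B) / P(B) = 0.064 / 0.083 = 64/83 ≈ 0.77108434

0.771084


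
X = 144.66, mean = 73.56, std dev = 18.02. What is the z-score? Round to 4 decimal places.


z = (X - mu) / sigma
X - mu = 144.66 - 73.56 = 71.1
z = 71.1 / 18.02 = 3555/901 ≈ 3.945616

3.9456


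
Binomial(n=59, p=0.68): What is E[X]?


E[X] = n*p = 59 * 0.68 = 40.12

40.12


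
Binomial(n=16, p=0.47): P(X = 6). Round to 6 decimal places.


P = C(n,k) * p^k * (1-p)^(n-k)
C(16,6) = 8008
p^k = 0.47^6 ≈ 0.01077922
(1-p)^(n-k) = 0.53^10 ≈ 0.001748875
P = 8008 * 0.01077922 * 0.001748875 ≈ 0.150963

0.150963


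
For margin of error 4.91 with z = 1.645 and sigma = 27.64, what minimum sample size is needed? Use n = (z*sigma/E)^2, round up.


z*sigma/E = 1.645 * 27.64 / 4.91 ≈ 9.260244
(z*sigma/E)^2 ≈ 85.752126
round up: n = 86

86


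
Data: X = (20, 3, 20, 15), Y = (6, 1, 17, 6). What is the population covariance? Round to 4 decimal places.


Cov = (1/n)*sum((xi-xbar)(yi-ybar))
n = 4, xbar = 58/4 = 14.5, ybar = 30/4 = 7.5
sum((xi-xbar)(yi-ybar)) = 118
Cov = 118 / 4 = 29.5

29.5000


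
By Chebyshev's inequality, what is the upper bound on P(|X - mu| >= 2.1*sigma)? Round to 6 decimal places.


P <= 1/k^2
k^2 = 2.1^2 = 4.41
1/k^2 = 1 / 4.41 = 100/441 ≈ 0.22675737

0.226757


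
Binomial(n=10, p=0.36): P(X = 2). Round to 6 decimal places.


P = C(n,k) * p^k * (1-p)^(n-k)
C(10,2) = 45
p^k = 0.36^2 = 0.1296
(1-p)^(n-k) = 0.64^8 ≈ 0.02814750
P = 45 * 0.1296 * 0.02814750 ≈ 0.164156

0.164156


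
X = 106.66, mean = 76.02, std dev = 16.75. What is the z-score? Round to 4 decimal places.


z = (X - mu) / sigma
X - mu = 106.66 - 76.02 = 30.64
z = 30.64 / 16.75 = 3064/1675 ≈ 1.829254

1.8293


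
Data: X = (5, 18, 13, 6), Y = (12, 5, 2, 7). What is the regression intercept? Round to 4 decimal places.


a = ybar - b*xbar, where b = sum((xi-xbar)(yi-ybar)) / sum((xi-xbar)^2)
n = 4, xbar = 42/4 = 10.5, ybar = 26/4 = 6.5
Sxy = sum((xi-xbar)(yi-ybar)) = -55
Sxx = sum((xi-xbar)^2) = 113
b = Sxy / Sxx = -55/113 ≈ -0.486726
a = 6.5 - (-0.486726) * 10.5 = 1312/113 ≈ 11.610619

11.6106


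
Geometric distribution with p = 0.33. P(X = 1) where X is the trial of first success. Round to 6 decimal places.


P = (1-p)^(k-1) * p
(1-p)^(k-1) = 0.67^0 = 1
P = 1 * 0.33 = 0.33

0.330000


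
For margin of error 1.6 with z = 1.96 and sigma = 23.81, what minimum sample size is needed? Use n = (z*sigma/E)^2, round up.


z*sigma/E = 1.96 * 23.81 / 1.6 = 29.16725
(z*sigma/E)^2 ≈ 850.728473
round up: n = 851

851


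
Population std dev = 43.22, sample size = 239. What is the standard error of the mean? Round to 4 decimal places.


SE = sigma / sqrt(n)
sqrt(239) ≈ 15.459625
SE = 43.22 / 15.459625 ≈ 2.795669

2.7957


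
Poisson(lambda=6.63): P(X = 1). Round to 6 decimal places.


P = e^(-lam) * lam^k / k!
e^(-6.63) ≈ 0.001320163
lam^k = 6.63^1 = 6.63
k! = 1! = 1
P = 0.001320163 * 6.63 / 1 ≈ 0.008753

0.008753


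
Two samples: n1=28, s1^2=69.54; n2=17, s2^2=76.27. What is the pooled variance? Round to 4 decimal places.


sp^2 = ((n1-1)*s1^2 + (n2-1)*s2^2)/(n1+n2-2)
(n1-1)*s1^2 = 27 * 69.54 = 1877.58
(n2-1)*s2^2 = 16 * 76.27 = 1220.32
numerator = 1877.58 + 1220.32 = 3097.9
n1+n2-2 = 43
sp^2 = 3097.9 / 43 = 30979/430 ≈ 72.044186

72.0442


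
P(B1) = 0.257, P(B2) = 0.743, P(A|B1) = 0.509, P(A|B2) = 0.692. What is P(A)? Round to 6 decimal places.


P(A) = P(A|B1)*P(B1) + P(A|B2)*P(B2)
P(A|B1)*P(B1) = 0.509 * 0.257 = 0.130813
P(A|B2)*P(B2) = 0.692 * 0.743 = 0.514156
P(A) = 0.130813 + 0.514156 = 0.644969

0.644969


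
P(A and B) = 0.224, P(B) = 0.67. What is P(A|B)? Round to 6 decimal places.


P(A|B) = P(A and B) / P(B) = 0.224 / 0.67 = 112/335 ≈ 0.33432836

0.334328


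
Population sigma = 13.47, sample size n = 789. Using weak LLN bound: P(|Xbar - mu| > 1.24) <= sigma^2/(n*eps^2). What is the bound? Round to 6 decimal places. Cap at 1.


bound = min(1, sigma^2/(n*eps^2))
sigma^2 = 13.47^2 = 181.4409
n*eps^2 = 789 * 1.24^2 = 789 * 1.5376 = 1213.1664
sigma^2/(n*eps^2) = 181.4409 / 1213.1664 ≈ 0.14955978

0.149560


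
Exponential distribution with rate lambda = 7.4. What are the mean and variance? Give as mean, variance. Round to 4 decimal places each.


mean = 1/lam, var = 1/lam^2
mean = 1 / 7.4 = 5/37 ≈ 0.135135
lam^2 = 7.4^2 = 54.76
var = 1 / 54.76 = 25/1369 ≈ 0.018262

0.1351, 0.0183


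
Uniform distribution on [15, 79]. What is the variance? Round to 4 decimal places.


Var = (b-a)^2 / 12
(b-a)^2 = (79 - 15)^2 = 4096
Var = 4096/12 ≈ 341.333333

341.3333


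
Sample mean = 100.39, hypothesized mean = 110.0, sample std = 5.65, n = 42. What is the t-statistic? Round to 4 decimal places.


t = (xbar - mu0) / (s/sqrt(n))
xbar - mu0 = 100.39 - 110.0 = -9.61
sqrt(42) ≈ 6.48074070
s/sqrt(n) = 5.65 / 6.48074070 ≈ 0.87181393
t = -9.61 / 0.87181393 ≈ -11.022994

-11.0230


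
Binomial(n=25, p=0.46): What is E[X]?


E[X] = n*p = 25 * 0.46 = 11.5

11.5


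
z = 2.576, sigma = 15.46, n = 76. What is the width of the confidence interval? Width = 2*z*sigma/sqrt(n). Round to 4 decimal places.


width = 2*z*sigma/sqrt(n)
2*z*sigma = 2 * 2.576 * 15.46 = 79.64992
sqrt(76) ≈ 8.717798
width = 79.64992 / 8.717798 ≈ 9.136472

9.1365


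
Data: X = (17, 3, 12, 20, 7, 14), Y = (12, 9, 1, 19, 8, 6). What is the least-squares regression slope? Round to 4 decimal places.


b = sum((xi-xbar)(yi-ybar)) / sum((xi-xbar)^2)
n = 6, xbar = 73/6 ≈ 12.166667, ybar = 55/6 ≈ 9.166667
Sxy = sum((xi-xbar)(yi-ybar)) = 563/6 ≈ 93.833333
Sxx = sum((xi-xbar)^2) = 1193/6 ≈ 198.833333
b = Sxy / Sxx = 563/1193 ≈ 0.471920

0.4719


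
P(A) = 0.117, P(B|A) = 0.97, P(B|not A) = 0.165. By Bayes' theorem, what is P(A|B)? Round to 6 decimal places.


P(A|B) = P(B|A)*P(A) / P(B), P(B) = P(B|A)*P(A) + P(B|not A)*P(not A)
P(B|A)*P(A) = 0.97 * 0.117 = 0.11349
P(B|not A)*P(not A) = 0.165 * 0.883 = 0.145695
P(B) = 0.11349 + 0.145695 = 0.259185
P(A|B) = 0.11349 / 0.259185 ≈ 0.43787256

0.437873


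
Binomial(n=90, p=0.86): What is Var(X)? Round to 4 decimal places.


Var = n*p*(1-p) = 90 * 0.86 * 0.14 = 10.836

10.8360


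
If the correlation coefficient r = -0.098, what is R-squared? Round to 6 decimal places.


R^2 = r^2 = (-0.098)^2 = 0.009604

0.009604


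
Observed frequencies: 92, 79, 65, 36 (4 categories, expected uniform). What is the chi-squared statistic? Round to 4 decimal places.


chi2 = sum((O-E)^2/E), E = total/4
total = 272, E = 272/4 = 68
(92 - 68)^2 / 68 = 576 / 68 = 144/17 ≈ 8.470588
(79 - 68)^2 / 68 = 121 / 68 = 121/68 ≈ 1.779412
(65 - 68)^2 / 68 = 9 / 68 = 9/68 ≈ 0.132353
(36 - 68)^2 / 68 = 1024 / 68 = 256/17 ≈ 15.058824
chi2 = 865/34 ≈ 25.441176

25.4412
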